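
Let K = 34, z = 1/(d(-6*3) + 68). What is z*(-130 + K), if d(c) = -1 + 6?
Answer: -96/73 ≈ -1.3151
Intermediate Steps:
d(c) = 5
z = 1/73 (z = 1/(5 + 68) = 1/73 ≈ 0.013699)
z*(-130 + K) = (-130 + 34)/73 = (1/73)*(-96) = -96/73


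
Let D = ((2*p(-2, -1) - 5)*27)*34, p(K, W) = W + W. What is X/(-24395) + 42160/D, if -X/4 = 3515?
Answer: -5366644/1185597 ≈ -4.5265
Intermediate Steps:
X = -14060 (X = -4*3515 = -14060)
p(K, W) = 2*W
D = -8262 (D = ((2*(2*(-1)) - 5)*27)*34 = ((2*(-2) - 5)*27)*34 = ((-4 - 5)*27)*34 = -9*27*34 = -243*34 = -8262)
X/(-24395) + 42160/D = -14060/(-24395) + 42160/(-8262) = -14060*(-1/24395) + 42160*(-1/8262) = 2812/4879 - 1240/243 = -5366644/1185597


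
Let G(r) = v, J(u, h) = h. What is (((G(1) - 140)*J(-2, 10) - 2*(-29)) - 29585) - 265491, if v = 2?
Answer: -296398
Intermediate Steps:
G(r) = 2
(((G(1) - 140)*J(-2, 10) - 2*(-29)) - 29585) - 265491 = (((2 - 140)*10 - 2*(-29)) - 29585) - 265491 = ((-138*10 + 58) - 29585) - 265491 = ((-1380 + 58) - 29585) - 265491 = (-1322 - 29585) - 265491 = -30907 - 265491 = -296398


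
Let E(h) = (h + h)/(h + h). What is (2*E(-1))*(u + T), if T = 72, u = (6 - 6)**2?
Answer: 144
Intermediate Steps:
u = 0 (u = 0**2 = 0)
E(h) = 1 (E(h) = (2*h)/((2*h)) = (2*h)*(1/(2*h)) = 1)
(2*E(-1))*(u + T) = (2*1)*(0 + 72) = 2*72 = 144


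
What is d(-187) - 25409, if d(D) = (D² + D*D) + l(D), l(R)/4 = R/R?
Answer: 44533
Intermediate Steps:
l(R) = 4 (l(R) = 4*(R/R) = 4*1 = 4)
d(D) = 4 + 2*D² (d(D) = (D² + D*D) + 4 = (D² + D²) + 4 = 2*D² + 4 = 4 + 2*D²)
d(-187) - 25409 = (4 + 2*(-187)²) - 25409 = (4 + 2*34969) - 25409 = (4 + 69938) - 25409 = 69942 - 25409 = 44533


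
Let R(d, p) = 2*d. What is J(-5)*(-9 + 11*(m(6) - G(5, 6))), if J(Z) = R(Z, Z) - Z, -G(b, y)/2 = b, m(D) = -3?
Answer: -340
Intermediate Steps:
G(b, y) = -2*b
J(Z) = Z (J(Z) = 2*Z - Z = Z)
J(-5)*(-9 + 11*(m(6) - G(5, 6))) = -5*(-9 + 11*(-3 - (-2)*5)) = -5*(-9 + 11*(-3 - 1*(-10))) = -5*(-9 + 11*(-3 + 10)) = -5*(-9 + 11*7) = -5*(-9 + 77) = -5*68 = -340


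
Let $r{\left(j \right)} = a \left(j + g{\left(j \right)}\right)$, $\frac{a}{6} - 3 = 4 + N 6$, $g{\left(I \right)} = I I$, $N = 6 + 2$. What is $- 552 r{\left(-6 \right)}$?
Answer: $-5464800$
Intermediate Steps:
$N = 8$
$g{\left(I \right)} = I^{2}$
$a = 330$ ($a = 18 + 6 \left(4 + 8 \cdot 6\right) = 18 + 6 \left(4 + 48\right) = 18 + 6 \cdot 52 = 18 + 312 = 330$)
$r{\left(j \right)} = 330 j + 330 j^{2}$ ($r{\left(j \right)} = 330 \left(j + j^{2}\right) = 330 j + 330 j^{2}$)
$- 552 r{\left(-6 \right)} = - 552 \cdot 330 \left(-6\right) \left(1 - 6\right) = - 552 \cdot 330 \left(-6\right) \left(-5\right) = \left(-552\right) 9900 = -5464800$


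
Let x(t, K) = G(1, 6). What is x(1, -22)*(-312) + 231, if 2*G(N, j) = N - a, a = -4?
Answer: -549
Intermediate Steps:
G(N, j) = 2 + N/2 (G(N, j) = (N - 1*(-4))/2 = (N + 4)/2 = (4 + N)/2 = 2 + N/2)
x(t, K) = 5/2 (x(t, K) = 2 + (½)*1 = 2 + ½ = 5/2)
x(1, -22)*(-312) + 231 = (5/2)*(-312) + 231 = -780 + 231 = -549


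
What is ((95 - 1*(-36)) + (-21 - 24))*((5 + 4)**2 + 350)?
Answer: 37066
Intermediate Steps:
((95 - 1*(-36)) + (-21 - 24))*((5 + 4)**2 + 350) = ((95 + 36) - 45)*(9**2 + 350) = (131 - 45)*(81 + 350) = 86*431 = 37066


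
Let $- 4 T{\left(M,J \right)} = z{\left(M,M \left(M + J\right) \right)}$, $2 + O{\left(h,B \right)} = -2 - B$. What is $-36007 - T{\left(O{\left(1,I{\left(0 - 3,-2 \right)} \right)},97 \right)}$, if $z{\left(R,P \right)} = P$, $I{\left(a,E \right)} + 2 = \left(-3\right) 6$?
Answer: $-35555$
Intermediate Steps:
$I{\left(a,E \right)} = -20$ ($I{\left(a,E \right)} = -2 - 18 = -20$)
$O{\left(h,B \right)} = -4 - B$ ($O{\left(h,B \right)} = -2 - \left(2 + B\right) = -4 - B$)
$T{\left(M,J \right)} = - \frac{M \left(J + M\right)}{4}$ ($T{\left(M,J \right)} = - \frac{M \left(M + J\right)}{4} = - \frac{M \left(J + M\right)}{4}$)
$-36007 - T{\left(O{\left(1,I{\left(0 - 3,-2 \right)} \right)},97 \right)} = -36007 - - \frac{\left(-4 - -20\right) \left(97 - -16\right)}{4} = -36007 - - \frac{\left(-4 + 20\right) \left(97 + \left(-4 + 20\right)\right)}{4} = -36007 - \left(- \frac{1}{4}\right) 16 \left(97 + 16\right) = -36007 - \left(- \frac{1}{4}\right) 16 \cdot 113 = -36007 - -452 = -36007 + 452 = -35555$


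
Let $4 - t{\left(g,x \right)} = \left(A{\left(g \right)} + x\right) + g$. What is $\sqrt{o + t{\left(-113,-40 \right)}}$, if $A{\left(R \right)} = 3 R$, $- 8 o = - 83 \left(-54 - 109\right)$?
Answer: $\frac{i \sqrt{19122}}{4} \approx 34.571 i$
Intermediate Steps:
$o = - \frac{13529}{8}$ ($o = - \frac{\left(-83\right) \left(-54 - 109\right)}{8} = - \frac{\left(-83\right) \left(-163\right)}{8} = \left(- \frac{1}{8}\right) 13529 = - \frac{13529}{8} \approx -1691.1$)
$t{\left(g,x \right)} = 4 - x - 4 g$ ($t{\left(g,x \right)} = 4 - \left(\left(3 g + x\right) + g\right) = 4 - \left(\left(x + 3 g\right) + g\right) = 4 - \left(x + 4 g\right) = 4 - x - 4 g$)
$\sqrt{o + t{\left(-113,-40 \right)}} = \sqrt{- \frac{13529}{8} - -496} = \sqrt{- \frac{13529}{8} + \left(4 + 40 + 452\right)} = \sqrt{- \frac{13529}{8} + 496} = \sqrt{- \frac{9561}{8}} = \frac{i \sqrt{19122}}{4}$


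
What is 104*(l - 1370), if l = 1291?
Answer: -8216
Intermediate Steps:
104*(l - 1370) = 104*(1291 - 1370) = 104*(-79) = -8216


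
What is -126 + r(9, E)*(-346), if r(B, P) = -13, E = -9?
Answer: 4372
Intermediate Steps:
-126 + r(9, E)*(-346) = -126 - 13*(-346) = -126 + 4498 = 4372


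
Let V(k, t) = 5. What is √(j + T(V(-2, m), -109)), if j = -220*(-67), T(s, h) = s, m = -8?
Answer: √14745 ≈ 121.43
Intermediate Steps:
j = 14740
√(j + T(V(-2, m), -109)) = √(14740 + 5) = √14745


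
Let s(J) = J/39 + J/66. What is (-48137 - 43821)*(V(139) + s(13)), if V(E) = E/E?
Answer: -4643879/33 ≈ -1.4072e+5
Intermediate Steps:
V(E) = 1
s(J) = 35*J/858 (s(J) = J*(1/39) + J*(1/66) = J/39 + J/66 = 35*J/858)
(-48137 - 43821)*(V(139) + s(13)) = (-48137 - 43821)*(1 + (35/858)*13) = -91958*(1 + 35/66) = -91958*101/66 = -4643879/33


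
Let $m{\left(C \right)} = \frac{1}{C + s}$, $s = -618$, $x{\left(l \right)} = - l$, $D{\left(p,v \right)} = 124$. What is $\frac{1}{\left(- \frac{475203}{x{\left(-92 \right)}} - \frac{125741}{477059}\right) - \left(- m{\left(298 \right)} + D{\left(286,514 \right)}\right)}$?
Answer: $- \frac{13878080}{73408335929} \approx -0.00018905$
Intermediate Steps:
$m{\left(C \right)} = \frac{1}{-618 + C}$ ($m{\left(C \right)} = \frac{1}{C - 618} = \frac{1}{-618 + C}$)
$\frac{1}{\left(- \frac{475203}{x{\left(-92 \right)}} - \frac{125741}{477059}\right) - \left(- m{\left(298 \right)} + D{\left(286,514 \right)}\right)} = \frac{1}{\left(- \frac{475203}{\left(-1\right) \left(-92\right)} - \frac{125741}{477059}\right) + \left(\frac{1}{-618 + 298} - 124\right)} = \frac{1}{\left(- \frac{475203}{92} - \frac{11431}{43369}\right) - \left(124 - \frac{1}{-320}\right)} = \frac{1}{\left(\left(-475203\right) \frac{1}{92} - \frac{11431}{43369}\right) - \frac{39681}{320}} = \frac{1}{\left(- \frac{20661}{4} - \frac{11431}{43369}\right) - \frac{39681}{320}} = \frac{1}{- \frac{896092633}{173476} - \frac{39681}{320}} = \frac{1}{- \frac{73408335929}{13878080}} = - \frac{13878080}{73408335929}$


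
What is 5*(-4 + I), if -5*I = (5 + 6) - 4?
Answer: -27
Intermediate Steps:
I = -7/5 (I = -((5 + 6) - 4)/5 = -(11 - 4)/5 = -⅕*7 = -7/5 ≈ -1.4000)
5*(-4 + I) = 5*(-4 - 7/5) = 5*(-27/5) = -27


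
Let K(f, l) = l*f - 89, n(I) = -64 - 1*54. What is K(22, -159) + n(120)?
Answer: -3705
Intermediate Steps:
n(I) = -118 (n(I) = -64 - 54 = -118)
K(f, l) = -89 + f*l (K(f, l) = f*l - 89 = -89 + f*l)
K(22, -159) + n(120) = (-89 + 22*(-159)) - 118 = (-89 - 3498) - 118 = -3587 - 118 = -3705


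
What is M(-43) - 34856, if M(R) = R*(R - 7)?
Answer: -32706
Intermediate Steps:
M(R) = R*(-7 + R)
M(-43) - 34856 = -43*(-7 - 43) - 34856 = -43*(-50) - 34856 = 2150 - 34856 = -32706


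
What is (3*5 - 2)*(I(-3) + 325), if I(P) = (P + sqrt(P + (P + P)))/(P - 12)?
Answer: 21138/5 - 13*I/5 ≈ 4227.6 - 2.6*I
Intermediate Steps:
I(P) = (P + sqrt(3)*sqrt(P))/(-12 + P) (I(P) = (P + sqrt(P + 2*P))/(-12 + P) = (P + sqrt(3*P))/(-12 + P) = (P + sqrt(3)*sqrt(P))/(-12 + P))
(3*5 - 2)*(I(-3) + 325) = (3*5 - 2)*((-3 + sqrt(3)*sqrt(-3))/(-12 - 3) + 325) = (15 - 2)*((-3 + sqrt(3)*(I*sqrt(3)))/(-15) + 325) = 13*(-(-3 + 3*I)/15 + 325) = 13*((1/5 - I/5) + 325) = 13*(1626/5 - I/5) = 21138/5 - 13*I/5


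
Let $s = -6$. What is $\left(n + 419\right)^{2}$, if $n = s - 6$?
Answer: $165649$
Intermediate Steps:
$n = -12$ ($n = -6 - 6 = -12$)
$\left(n + 419\right)^{2} = \left(-12 + 419\right)^{2} = 407^{2} = 165649$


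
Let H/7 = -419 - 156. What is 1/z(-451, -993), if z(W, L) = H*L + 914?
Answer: 1/3997739 ≈ 2.5014e-7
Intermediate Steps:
H = -4025 (H = 7*(-419 - 156) = 7*(-575) = -4025)
z(W, L) = 914 - 4025*L (z(W, L) = -4025*L + 914 = 914 - 4025*L)
1/z(-451, -993) = 1/(914 - 4025*(-993)) = 1/(914 + 3996825) = 1/3997739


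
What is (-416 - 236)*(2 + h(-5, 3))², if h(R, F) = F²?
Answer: -78892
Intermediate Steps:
(-416 - 236)*(2 + h(-5, 3))² = (-416 - 236)*(2 + 3²)² = -652*(2 + 9)² = -652*11² = -652*121 = -78892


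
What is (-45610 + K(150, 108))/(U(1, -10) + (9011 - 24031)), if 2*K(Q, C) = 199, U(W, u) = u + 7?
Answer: 91021/30046 ≈ 3.0294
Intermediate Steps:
U(W, u) = 7 + u
K(Q, C) = 199/2 (K(Q, C) = (½)*199 = 199/2)
(-45610 + K(150, 108))/(U(1, -10) + (9011 - 24031)) = (-45610 + 199/2)/((7 - 10) + (9011 - 24031)) = -91021/(2*(-3 - 15020)) = -91021/2/(-15023) = -91021/2*(-1/15023) = 91021/30046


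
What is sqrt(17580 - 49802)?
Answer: I*sqrt(32222) ≈ 179.5*I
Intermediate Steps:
sqrt(17580 - 49802) = sqrt(-32222) = I*sqrt(32222)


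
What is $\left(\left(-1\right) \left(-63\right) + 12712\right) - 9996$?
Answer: $2779$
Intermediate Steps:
$\left(\left(-1\right) \left(-63\right) + 12712\right) - 9996 = \left(63 + 12712\right) - 9996 = 12775 - 9996 = 2779$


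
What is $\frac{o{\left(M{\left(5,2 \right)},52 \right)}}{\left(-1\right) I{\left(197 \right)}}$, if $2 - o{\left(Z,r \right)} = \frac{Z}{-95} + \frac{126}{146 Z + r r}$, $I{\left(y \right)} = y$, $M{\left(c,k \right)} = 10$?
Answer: $- \frac{27361}{2597642} \approx -0.010533$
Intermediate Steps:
$o{\left(Z,r \right)} = 2 - \frac{126}{r^{2} + 146 Z} + \frac{Z}{95}$ ($o{\left(Z,r \right)} = 2 - \left(\frac{Z}{-95} + \frac{126}{146 Z + r r}\right) = 2 - \left(Z \left(- \frac{1}{95}\right) + \frac{126}{146 Z + r^{2}}\right) = 2 - \left(- \frac{Z}{95} + \frac{126}{r^{2} + 146 Z}\right) = 2 - \left(\frac{126}{r^{2} + 146 Z} - \frac{Z}{95}\right) = 2 + \left(- \frac{126}{r^{2} + 146 Z} + \frac{Z}{95}\right) = 2 - \frac{126}{r^{2} + 146 Z} + \frac{Z}{95}$)
$\frac{o{\left(M{\left(5,2 \right)},52 \right)}}{\left(-1\right) I{\left(197 \right)}} = \frac{\frac{1}{95} \frac{1}{52^{2} + 146 \cdot 10} \left(-11970 + 146 \cdot 10^{2} + 190 \cdot 52^{2} + 27740 \cdot 10 + 10 \cdot 52^{2}\right)}{\left(-1\right) 197} = \frac{\frac{1}{95} \frac{1}{2704 + 1460} \left(-11970 + 146 \cdot 100 + 190 \cdot 2704 + 277400 + 10 \cdot 2704\right)}{-197} = \frac{-11970 + 14600 + 513760 + 277400 + 27040}{95 \cdot 4164} \left(- \frac{1}{197}\right) = \frac{1}{95} \cdot \frac{1}{4164} \cdot 820830 \left(- \frac{1}{197}\right) = \frac{27361}{13186} \left(- \frac{1}{197}\right) = - \frac{27361}{2597642}$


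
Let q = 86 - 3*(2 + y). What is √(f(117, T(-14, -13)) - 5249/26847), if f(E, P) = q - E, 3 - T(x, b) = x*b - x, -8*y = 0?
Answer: 2*I*√744697001/8949 ≈ 6.0988*I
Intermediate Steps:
y = 0 (y = -⅛*0 = 0)
T(x, b) = 3 + x - b*x (T(x, b) = 3 - (x*b - x) = 3 - (b*x - x) = 3 - (-x + b*x) = 3 + (x - b*x) = 3 + x - b*x)
q = 80 (q = 86 - 3*(2 + 0) = 86 - 3*2 = 86 - 1*6 = 86 - 6 = 80)
f(E, P) = 80 - E
√(f(117, T(-14, -13)) - 5249/26847) = √((80 - 1*117) - 5249/26847) = √((80 - 117) - 5249*1/26847) = √(-37 - 5249/26847) = √(-998588/26847) = 2*I*√744697001/8949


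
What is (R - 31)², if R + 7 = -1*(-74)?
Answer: 1296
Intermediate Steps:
R = 67 (R = -7 - 1*(-74) = -7 + 74 = 67)
(R - 31)² = (67 - 31)² = 36² = 1296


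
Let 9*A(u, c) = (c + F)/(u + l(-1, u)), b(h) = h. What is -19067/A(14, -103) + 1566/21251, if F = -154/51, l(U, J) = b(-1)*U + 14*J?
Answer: 39242527600995/114904157 ≈ 3.4152e+5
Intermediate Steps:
l(U, J) = -U + 14*J
F = -154/51 (F = -154*1/51 = -154/51 ≈ -3.0196)
A(u, c) = (-154/51 + c)/(9*(1 + 15*u)) (A(u, c) = ((c - 154/51)/(u + (-1*(-1) + 14*u)))/9 = ((-154/51 + c)/(u + (1 + 14*u)))/9 = ((-154/51 + c)/(1 + 15*u))/9 = (-154/51 + c)/(9*(1 + 15*u)))
-19067/A(14, -103) + 1566/21251 = -19067*459*(1 + 15*14)/(-154 + 51*(-103)) + 1566/21251 = -19067*459*(1 + 210)/(-154 - 5253) + 1566*(1/21251) = -19067/((1/459)*(-5407)/211) + 1566/21251 = -19067/((1/459)*(1/211)*(-5407)) + 1566/21251 = -19067/(-5407/96849) + 1566/21251 = -19067*(-96849/5407) + 1566/21251 = 1846619883/5407 + 1566/21251 = 39242527600995/114904157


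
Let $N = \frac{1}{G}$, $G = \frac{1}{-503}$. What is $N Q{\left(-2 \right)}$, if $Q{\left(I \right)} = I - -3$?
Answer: $-503$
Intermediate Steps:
$G = - \frac{1}{503} \approx -0.0019881$
$Q{\left(I \right)} = 3 + I$ ($Q{\left(I \right)} = I + 3 = 3 + I$)
$N = -503$ ($N = \frac{1}{- \frac{1}{503}} = -503$)
$N Q{\left(-2 \right)} = - 503 \left(3 - 2\right) = \left(-503\right) 1 = -503$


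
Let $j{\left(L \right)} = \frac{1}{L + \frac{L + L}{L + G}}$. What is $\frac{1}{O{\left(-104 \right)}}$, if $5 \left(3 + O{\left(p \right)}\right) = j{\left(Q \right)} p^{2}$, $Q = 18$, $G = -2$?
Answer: $\frac{405}{42049} \approx 0.0096316$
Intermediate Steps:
$j{\left(L \right)} = \frac{1}{L + \frac{2 L}{-2 + L}}$ ($j{\left(L \right)} = \frac{1}{L + \frac{L + L}{L - 2}} = \frac{1}{L + \frac{2 L}{-2 + L}}$)
$O{\left(p \right)} = -3 + \frac{4 p^{2}}{405}$ ($O{\left(p \right)} = -3 + \frac{\frac{-2 + 18}{324} p^{2}}{5} = -3 + \frac{\frac{1}{324} \cdot 16 p^{2}}{5} = -3 + \frac{\frac{4}{81} p^{2}}{5} = -3 + \frac{4 p^{2}}{405}$)
$\frac{1}{O{\left(-104 \right)}} = \frac{1}{-3 + \frac{4 \left(-104\right)^{2}}{405}} = \frac{1}{-3 + \frac{4}{405} \cdot 10816} = \frac{1}{-3 + \frac{43264}{405}} = \frac{1}{\frac{42049}{405}} = \frac{405}{42049}$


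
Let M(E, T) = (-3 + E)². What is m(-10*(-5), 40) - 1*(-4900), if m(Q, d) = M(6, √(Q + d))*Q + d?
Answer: 5390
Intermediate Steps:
m(Q, d) = d + 9*Q (m(Q, d) = (-3 + 6)²*Q + d = 3²*Q + d = 9*Q + d = d + 9*Q)
m(-10*(-5), 40) - 1*(-4900) = (40 + 9*(-10*(-5))) - 1*(-4900) = (40 + 9*50) + 4900 = (40 + 450) + 4900 = 490 + 4900 = 5390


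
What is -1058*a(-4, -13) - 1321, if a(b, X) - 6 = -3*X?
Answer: -48931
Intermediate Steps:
a(b, X) = 6 - 3*X
-1058*a(-4, -13) - 1321 = -1058*(6 - 3*(-13)) - 1321 = -1058*(6 + 39) - 1321 = -1058*45 - 1321 = -47610 - 1321 = -48931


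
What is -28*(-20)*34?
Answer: 19040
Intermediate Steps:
-28*(-20)*34 = 560*34 = 19040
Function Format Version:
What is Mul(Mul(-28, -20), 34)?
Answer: 19040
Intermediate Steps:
Mul(Mul(-28, -20), 34) = Mul(560, 34) = 19040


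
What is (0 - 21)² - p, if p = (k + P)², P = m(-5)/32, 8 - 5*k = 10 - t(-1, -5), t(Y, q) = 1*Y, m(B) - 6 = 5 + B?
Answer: 2821311/6400 ≈ 440.83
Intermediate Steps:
m(B) = 11 + B (m(B) = 6 + (5 + B) = 11 + B)
t(Y, q) = Y
k = -⅗ (k = 8/5 - (10 - 1*(-1))/5 = 8/5 - (10 + 1)/5 = 8/5 - ⅕*11 = 8/5 - 11/5 = -⅗ ≈ -0.60000)
P = 3/16 (P = (11 - 5)/32 = 6*(1/32) = 3/16 ≈ 0.18750)
p = 1089/6400 (p = (-⅗ + 3/16)² = (-33/80)² = 1089/6400 ≈ 0.17016)
(0 - 21)² - p = (0 - 21)² - 1*1089/6400 = (-21)² - 1089/6400 = 441 - 1089/6400 = 2821311/6400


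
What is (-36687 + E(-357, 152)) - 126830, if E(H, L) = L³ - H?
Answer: 3348648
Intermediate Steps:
(-36687 + E(-357, 152)) - 126830 = (-36687 + (152³ - 1*(-357))) - 126830 = (-36687 + (3511808 + 357)) - 126830 = (-36687 + 3512165) - 126830 = 3475478 - 126830 = 3348648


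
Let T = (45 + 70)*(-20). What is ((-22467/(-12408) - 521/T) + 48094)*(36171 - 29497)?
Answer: 8121121693919/25300 ≈ 3.2099e+8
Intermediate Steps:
T = -2300 (T = 115*(-20) = -2300)
((-22467/(-12408) - 521/T) + 48094)*(36171 - 29497) = ((-22467/(-12408) - 521/(-2300)) + 48094)*(36171 - 29497) = ((-22467*(-1/12408) - 521*(-1/2300)) + 48094)*6674 = ((7489/4136 + 521/2300) + 48094)*6674 = (4844889/2378200 + 48094)*6674 = (114381995689/2378200)*6674 = 8121121693919/25300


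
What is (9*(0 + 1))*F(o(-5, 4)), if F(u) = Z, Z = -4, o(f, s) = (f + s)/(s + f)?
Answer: -36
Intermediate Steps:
o(f, s) = 1 (o(f, s) = (f + s)/(f + s) = 1)
F(u) = -4
(9*(0 + 1))*F(o(-5, 4)) = (9*(0 + 1))*(-4) = (9*1)*(-4) = 9*(-4) = -36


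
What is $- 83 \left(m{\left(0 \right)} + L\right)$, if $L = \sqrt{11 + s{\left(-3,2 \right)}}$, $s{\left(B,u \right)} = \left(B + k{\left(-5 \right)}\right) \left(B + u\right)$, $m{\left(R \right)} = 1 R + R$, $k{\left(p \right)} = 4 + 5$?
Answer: $- 83 \sqrt{5} \approx -185.59$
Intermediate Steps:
$k{\left(p \right)} = 9$
$m{\left(R \right)} = 2 R$ ($m{\left(R \right)} = R + R = 2 R$)
$s{\left(B,u \right)} = \left(9 + B\right) \left(B + u\right)$ ($s{\left(B,u \right)} = \left(B + 9\right) \left(B + u\right) = \left(9 + B\right) \left(B + u\right)$)
$L = \sqrt{5}$ ($L = \sqrt{11 + \left(\left(-3\right)^{2} + 9 \left(-3\right) + 9 \cdot 2 - 6\right)} = \sqrt{11 + \left(9 - 27 + 18 - 6\right)} = \sqrt{11 - 6} = \sqrt{5} \approx 2.2361$)
$- 83 \left(m{\left(0 \right)} + L\right) = - 83 \left(2 \cdot 0 + \sqrt{5}\right) = - 83 \left(0 + \sqrt{5}\right) = - 83 \sqrt{5}$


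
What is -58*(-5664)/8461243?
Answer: 11328/291767 ≈ 0.038826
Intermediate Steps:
-58*(-5664)/8461243 = 328512*(1/8461243) = 11328/291767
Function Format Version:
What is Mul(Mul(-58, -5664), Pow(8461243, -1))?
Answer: Rational(11328, 291767) ≈ 0.038826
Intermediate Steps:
Mul(Mul(-58, -5664), Pow(8461243, -1)) = Mul(328512, Rational(1, 8461243)) = Rational(11328, 291767)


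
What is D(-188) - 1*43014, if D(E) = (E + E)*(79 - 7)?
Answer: -70086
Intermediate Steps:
D(E) = 144*E (D(E) = (2*E)*72 = 144*E)
D(-188) - 1*43014 = 144*(-188) - 1*43014 = -27072 - 43014 = -70086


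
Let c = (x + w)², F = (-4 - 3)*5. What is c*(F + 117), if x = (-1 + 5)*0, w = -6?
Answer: 2952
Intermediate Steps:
F = -35 (F = -7*5 = -35)
x = 0 (x = 4*0 = 0)
c = 36 (c = (0 - 6)² = (-6)² = 36)
c*(F + 117) = 36*(-35 + 117) = 36*82 = 2952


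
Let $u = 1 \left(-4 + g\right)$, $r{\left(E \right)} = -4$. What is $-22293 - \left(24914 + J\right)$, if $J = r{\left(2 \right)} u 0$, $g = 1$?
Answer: $-47207$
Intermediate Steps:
$u = -3$ ($u = 1 \left(-4 + 1\right) = 1 \left(-3\right) = -3$)
$J = 0$ ($J = \left(-4\right) \left(-3\right) 0 = 12 \cdot 0 = 0$)
$-22293 - \left(24914 + J\right) = -22293 - 24914 = -47207$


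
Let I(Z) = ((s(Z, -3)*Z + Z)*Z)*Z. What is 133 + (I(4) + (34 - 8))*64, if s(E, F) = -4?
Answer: -10491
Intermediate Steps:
I(Z) = -3*Z³ (I(Z) = ((-4*Z + Z)*Z)*Z = ((-3*Z)*Z)*Z = (-3*Z²)*Z = -3*Z³)
133 + (I(4) + (34 - 8))*64 = 133 + (-3*4³ + (34 - 8))*64 = 133 + (-3*64 + 26)*64 = 133 + (-192 + 26)*64 = 133 - 166*64 = 133 - 10624 = -10491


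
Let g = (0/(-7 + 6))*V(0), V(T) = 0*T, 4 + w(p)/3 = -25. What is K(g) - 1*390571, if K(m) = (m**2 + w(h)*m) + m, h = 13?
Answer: -390571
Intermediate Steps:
w(p) = -87 (w(p) = -12 + 3*(-25) = -12 - 75 = -87)
V(T) = 0
g = 0 (g = (0/(-7 + 6))*0 = (0/(-1))*0 = (0*(-1))*0 = 0*0 = 0)
K(m) = m**2 - 86*m (K(m) = (m**2 - 87*m) + m = m**2 - 86*m)
K(g) - 1*390571 = 0*(-86 + 0) - 1*390571 = 0*(-86) - 390571 = 0 - 390571 = -390571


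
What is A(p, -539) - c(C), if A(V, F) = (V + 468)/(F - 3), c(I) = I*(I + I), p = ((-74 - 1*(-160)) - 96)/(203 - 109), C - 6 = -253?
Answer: -3108308523/25474 ≈ -1.2202e+5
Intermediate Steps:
C = -247 (C = 6 - 253 = -247)
p = -5/47 (p = ((-74 + 160) - 96)/94 = (86 - 96)*(1/94) = -10*1/94 = -5/47 ≈ -0.10638)
c(I) = 2*I² (c(I) = I*(2*I) = 2*I²)
A(V, F) = (468 + V)/(-3 + F)
A(p, -539) - c(C) = (468 - 5/47)/(-3 - 539) - 2*(-247)² = (21991/47)/(-542) - 2*61009 = -1/542*21991/47 - 1*122018 = -21991/25474 - 122018 = -3108308523/25474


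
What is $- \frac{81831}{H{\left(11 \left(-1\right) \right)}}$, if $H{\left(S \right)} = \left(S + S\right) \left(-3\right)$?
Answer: $- \frac{27277}{22} \approx -1239.9$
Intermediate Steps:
$H{\left(S \right)} = - 6 S$ ($H{\left(S \right)} = 2 S \left(-3\right) = - 6 S$)
$- \frac{81831}{H{\left(11 \left(-1\right) \right)}} = - \frac{81831}{\left(-6\right) 11 \left(-1\right)} = - \frac{81831}{\left(-6\right) \left(-11\right)} = - \frac{81831}{66} = \left(-81831\right) \frac{1}{66} = - \frac{27277}{22}$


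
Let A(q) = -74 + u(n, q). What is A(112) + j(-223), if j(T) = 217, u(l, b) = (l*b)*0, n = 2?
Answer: 143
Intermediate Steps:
u(l, b) = 0 (u(l, b) = (b*l)*0 = 0)
A(q) = -74 (A(q) = -74 + 0 = -74)
A(112) + j(-223) = -74 + 217 = 143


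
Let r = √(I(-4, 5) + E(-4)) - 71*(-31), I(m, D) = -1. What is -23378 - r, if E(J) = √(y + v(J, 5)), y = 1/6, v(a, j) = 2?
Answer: -25579 - √(-36 + 6*√78)/6 ≈ -25580.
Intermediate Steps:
y = ⅙ ≈ 0.16667
E(J) = √78/6 (E(J) = √(⅙ + 2) = √(13/6) = √78/6)
r = 2201 + √(-1 + √78/6) (r = √(-1 + √78/6) - 71*(-31) = √(-1 + √78/6) + 2201 = 2201 + √(-1 + √78/6) ≈ 2201.7)
-23378 - r = -23378 - (2201 + √(-36 + 6*√78)/6) = -23378 + (-2201 - √(-36 + 6*√78)/6) = -25579 - √(-36 + 6*√78)/6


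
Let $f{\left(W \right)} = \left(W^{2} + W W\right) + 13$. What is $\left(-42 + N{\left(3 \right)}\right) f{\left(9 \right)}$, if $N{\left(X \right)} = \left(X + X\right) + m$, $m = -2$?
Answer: $-6650$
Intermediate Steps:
$f{\left(W \right)} = 13 + 2 W^{2}$ ($f{\left(W \right)} = \left(W^{2} + W^{2}\right) + 13 = 2 W^{2} + 13 = 13 + 2 W^{2}$)
$N{\left(X \right)} = -2 + 2 X$ ($N{\left(X \right)} = \left(X + X\right) - 2 = 2 X - 2 = -2 + 2 X$)
$\left(-42 + N{\left(3 \right)}\right) f{\left(9 \right)} = \left(-42 + \left(-2 + 2 \cdot 3\right)\right) \left(13 + 2 \cdot 9^{2}\right) = \left(-42 + \left(-2 + 6\right)\right) \left(13 + 2 \cdot 81\right) = \left(-42 + 4\right) \left(13 + 162\right) = \left(-38\right) 175 = -6650$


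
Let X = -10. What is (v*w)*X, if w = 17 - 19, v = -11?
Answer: -220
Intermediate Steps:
w = -2
(v*w)*X = -11*(-2)*(-10) = 22*(-10) = -220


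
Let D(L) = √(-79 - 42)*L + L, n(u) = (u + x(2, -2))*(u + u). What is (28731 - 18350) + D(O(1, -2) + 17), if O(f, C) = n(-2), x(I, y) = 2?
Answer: 10398 + 187*I ≈ 10398.0 + 187.0*I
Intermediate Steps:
n(u) = 2*u*(2 + u) (n(u) = (u + 2)*(u + u) = (2 + u)*(2*u) = 2*u*(2 + u))
O(f, C) = 0 (O(f, C) = 2*(-2)*(2 - 2) = 2*(-2)*0 = 0)
D(L) = L + 11*I*L (D(L) = √(-121)*L + L = (11*I)*L + L = 11*I*L + L = L + 11*I*L)
(28731 - 18350) + D(O(1, -2) + 17) = (28731 - 18350) + (0 + 17)*(1 + 11*I) = 10381 + 17*(1 + 11*I) = 10381 + (17 + 187*I) = 10398 + 187*I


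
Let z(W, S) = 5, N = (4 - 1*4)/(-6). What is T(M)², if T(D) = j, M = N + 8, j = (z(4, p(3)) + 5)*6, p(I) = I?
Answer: 3600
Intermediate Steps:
N = 0 (N = (4 - 4)*(-⅙) = 0*(-⅙) = 0)
j = 60 (j = (5 + 5)*6 = 10*6 = 60)
M = 8 (M = 0 + 8 = 8)
T(D) = 60
T(M)² = 60² = 3600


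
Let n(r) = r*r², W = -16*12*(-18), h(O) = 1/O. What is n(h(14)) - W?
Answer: -9483263/2744 ≈ -3456.0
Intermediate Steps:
W = 3456 (W = -192*(-18) = 3456)
n(r) = r³
n(h(14)) - W = (1/14)³ - 1*3456 = (1/14)³ - 3456 = 1/2744 - 3456 = -9483263/2744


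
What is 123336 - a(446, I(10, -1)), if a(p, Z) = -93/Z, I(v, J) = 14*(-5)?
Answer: 8633427/70 ≈ 1.2333e+5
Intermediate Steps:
I(v, J) = -70
123336 - a(446, I(10, -1)) = 123336 - (-93)/(-70) = 123336 - (-93)*(-1)/70 = 123336 - 1*93/70 = 123336 - 93/70 = 8633427/70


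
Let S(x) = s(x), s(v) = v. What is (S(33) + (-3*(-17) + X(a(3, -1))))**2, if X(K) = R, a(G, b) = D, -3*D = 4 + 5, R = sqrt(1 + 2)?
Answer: (84 + sqrt(3))**2 ≈ 7350.0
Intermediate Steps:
S(x) = x
R = sqrt(3) ≈ 1.7320
D = -3 (D = -(4 + 5)/3 = -1/3*9 = -3)
a(G, b) = -3
X(K) = sqrt(3)
(S(33) + (-3*(-17) + X(a(3, -1))))**2 = (33 + (-3*(-17) + sqrt(3)))**2 = (33 + (51 + sqrt(3)))**2 = (84 + sqrt(3))**2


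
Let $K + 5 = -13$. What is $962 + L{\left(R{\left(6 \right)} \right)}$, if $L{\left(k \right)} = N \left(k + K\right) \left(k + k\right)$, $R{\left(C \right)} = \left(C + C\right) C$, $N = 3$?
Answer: $24290$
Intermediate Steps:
$K = -18$ ($K = -5 - 13 = -18$)
$R{\left(C \right)} = 2 C^{2}$ ($R{\left(C \right)} = 2 C C = 2 C^{2}$)
$L{\left(k \right)} = 6 k \left(-18 + k\right)$ ($L{\left(k \right)} = 3 \left(k - 18\right) \left(k + k\right) = 3 \left(-18 + k\right) 2 k = 3 \cdot 2 k \left(-18 + k\right) = 6 k \left(-18 + k\right)$)
$962 + L{\left(R{\left(6 \right)} \right)} = 962 + 6 \cdot 2 \cdot 6^{2} \left(-18 + 2 \cdot 6^{2}\right) = 962 + 6 \cdot 2 \cdot 36 \left(-18 + 2 \cdot 36\right) = 962 + 6 \cdot 72 \left(-18 + 72\right) = 962 + 6 \cdot 72 \cdot 54 = 962 + 23328 = 24290$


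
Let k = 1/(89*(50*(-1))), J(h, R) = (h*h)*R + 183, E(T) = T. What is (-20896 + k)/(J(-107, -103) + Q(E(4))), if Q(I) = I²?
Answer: 92987201/5246763600 ≈ 0.017723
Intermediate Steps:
J(h, R) = 183 + R*h² (J(h, R) = h²*R + 183 = R*h² + 183 = 183 + R*h²)
k = -1/4450 (k = 1/(89*(-50)) = 1/(-4450) = -1/4450 ≈ -0.00022472)
(-20896 + k)/(J(-107, -103) + Q(E(4))) = (-20896 - 1/4450)/((183 - 103*(-107)²) + 4²) = -92987201/(4450*((183 - 103*11449) + 16)) = -92987201/(4450*((183 - 1179247) + 16)) = -92987201/(4450*(-1179064 + 16)) = -92987201/4450/(-1179048) = -92987201/4450*(-1/1179048) = 92987201/5246763600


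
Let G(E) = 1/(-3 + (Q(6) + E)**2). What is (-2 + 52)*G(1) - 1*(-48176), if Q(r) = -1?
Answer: 144478/3 ≈ 48159.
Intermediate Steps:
G(E) = 1/(-3 + (-1 + E)**2)
(-2 + 52)*G(1) - 1*(-48176) = (-2 + 52)/(-3 + (-1 + 1)**2) - 1*(-48176) = 50/(-3 + 0**2) + 48176 = 50/(-3 + 0) + 48176 = 50/(-3) + 48176 = 50*(-1/3) + 48176 = -50/3 + 48176 = 144478/3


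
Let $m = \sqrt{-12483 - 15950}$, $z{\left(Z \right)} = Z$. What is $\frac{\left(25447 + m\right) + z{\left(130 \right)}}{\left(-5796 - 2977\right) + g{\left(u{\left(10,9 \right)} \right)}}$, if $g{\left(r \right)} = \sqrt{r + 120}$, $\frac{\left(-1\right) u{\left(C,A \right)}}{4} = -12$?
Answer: $- \frac{25577 + i \sqrt{28433}}{8773 - 2 \sqrt{42}} \approx -2.9197 - 0.019249 i$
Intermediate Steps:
$u{\left(C,A \right)} = 48$ ($u{\left(C,A \right)} = \left(-4\right) \left(-12\right) = 48$)
$g{\left(r \right)} = \sqrt{120 + r}$
$m = i \sqrt{28433}$ ($m = \sqrt{-28433} = i \sqrt{28433} \approx 168.62 i$)
$\frac{\left(25447 + m\right) + z{\left(130 \right)}}{\left(-5796 - 2977\right) + g{\left(u{\left(10,9 \right)} \right)}} = \frac{\left(25447 + i \sqrt{28433}\right) + 130}{\left(-5796 - 2977\right) + \sqrt{120 + 48}} = \frac{25577 + i \sqrt{28433}}{-8773 + \sqrt{168}} = \frac{25577 + i \sqrt{28433}}{-8773 + 2 \sqrt{42}}$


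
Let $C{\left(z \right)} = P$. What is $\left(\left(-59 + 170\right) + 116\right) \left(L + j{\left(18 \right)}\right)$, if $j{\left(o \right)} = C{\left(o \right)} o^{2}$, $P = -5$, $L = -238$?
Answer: $-421766$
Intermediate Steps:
$C{\left(z \right)} = -5$
$j{\left(o \right)} = - 5 o^{2}$
$\left(\left(-59 + 170\right) + 116\right) \left(L + j{\left(18 \right)}\right) = \left(\left(-59 + 170\right) + 116\right) \left(-238 - 5 \cdot 18^{2}\right) = \left(111 + 116\right) \left(-238 - 1620\right) = 227 \left(-238 - 1620\right) = 227 \left(-1858\right) = -421766$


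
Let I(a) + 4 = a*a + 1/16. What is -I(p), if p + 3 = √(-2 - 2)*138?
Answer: 1218735/16 + 1656*I ≈ 76171.0 + 1656.0*I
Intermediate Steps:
p = -3 + 276*I (p = -3 + √(-2 - 2)*138 = -3 + √(-4)*138 = -3 + (2*I)*138 = -3 + 276*I ≈ -3.0 + 276.0*I)
I(a) = -63/16 + a² (I(a) = -4 + (a*a + 1/16) = -4 + (a² + 1/16) = -4 + (1/16 + a²) = -63/16 + a²)
-I(p) = -(-63/16 + (-3 + 276*I)²) = 63/16 - (-3 + 276*I)²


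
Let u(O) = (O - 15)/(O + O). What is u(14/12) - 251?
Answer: -3597/14 ≈ -256.93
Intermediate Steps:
u(O) = (-15 + O)/(2*O) (u(O) = (-15 + O)/((2*O)) = (-15 + O)*(1/(2*O)) = (-15 + O)/(2*O))
u(14/12) - 251 = (-15 + 14/12)/(2*((14/12))) - 251 = (-15 + 14*(1/12))/(2*((14*(1/12)))) - 251 = (-15 + 7/6)/(2*(7/6)) - 251 = (½)*(6/7)*(-83/6) - 251 = -83/14 - 251 = -3597/14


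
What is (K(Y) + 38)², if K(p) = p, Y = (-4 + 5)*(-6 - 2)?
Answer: 900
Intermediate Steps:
Y = -8 (Y = 1*(-8) = -8)
(K(Y) + 38)² = (-8 + 38)² = 30² = 900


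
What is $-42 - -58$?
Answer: $16$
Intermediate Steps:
$-42 - -58 = -42 + 58 = 16$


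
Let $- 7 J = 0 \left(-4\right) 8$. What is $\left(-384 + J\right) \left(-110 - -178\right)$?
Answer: $-26112$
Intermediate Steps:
$J = 0$ ($J = - \frac{0 \left(-4\right) 8}{7} = - \frac{0 \cdot 8}{7} = \left(- \frac{1}{7}\right) 0 = 0$)
$\left(-384 + J\right) \left(-110 - -178\right) = \left(-384 + 0\right) \left(-110 - -178\right) = - 384 \left(-110 + 178\right) = \left(-384\right) 68 = -26112$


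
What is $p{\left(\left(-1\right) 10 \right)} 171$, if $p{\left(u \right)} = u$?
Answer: $-1710$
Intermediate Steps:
$p{\left(\left(-1\right) 10 \right)} 171 = \left(-1\right) 10 \cdot 171 = \left(-10\right) 171 = -1710$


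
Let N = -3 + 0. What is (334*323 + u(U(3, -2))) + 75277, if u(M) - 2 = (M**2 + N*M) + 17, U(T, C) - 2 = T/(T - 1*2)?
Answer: 183188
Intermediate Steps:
U(T, C) = 2 + T/(-2 + T) (U(T, C) = 2 + T/(T - 1*2) = 2 + T/(T - 2) = 2 + T/(-2 + T))
N = -3
u(M) = 19 + M**2 - 3*M (u(M) = 2 + ((M**2 - 3*M) + 17) = 2 + (17 + M**2 - 3*M) = 19 + M**2 - 3*M)
(334*323 + u(U(3, -2))) + 75277 = (334*323 + (19 + ((-4 + 3*3)/(-2 + 3))**2 - 3*(-4 + 3*3)/(-2 + 3))) + 75277 = (107882 + (19 + ((-4 + 9)/1)**2 - 3*(-4 + 9)/1)) + 75277 = (107882 + (19 + (1*5)**2 - 3*5)) + 75277 = (107882 + (19 + 5**2 - 3*5)) + 75277 = (107882 + (19 + 25 - 15)) + 75277 = (107882 + 29) + 75277 = 107911 + 75277 = 183188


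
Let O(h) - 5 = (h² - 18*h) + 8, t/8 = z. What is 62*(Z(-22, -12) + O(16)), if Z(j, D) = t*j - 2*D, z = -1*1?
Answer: 11222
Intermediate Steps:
z = -1
t = -8 (t = 8*(-1) = -8)
Z(j, D) = -8*j - 2*D
O(h) = 13 + h² - 18*h (O(h) = 5 + ((h² - 18*h) + 8) = 5 + (8 + h² - 18*h) = 13 + h² - 18*h)
62*(Z(-22, -12) + O(16)) = 62*((-8*(-22) - 2*(-12)) + (13 + 16² - 18*16)) = 62*((176 + 24) + (13 + 256 - 288)) = 62*(200 - 19) = 62*181 = 11222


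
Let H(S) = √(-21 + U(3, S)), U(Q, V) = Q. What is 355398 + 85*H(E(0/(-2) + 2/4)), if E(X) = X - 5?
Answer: 355398 + 255*I*√2 ≈ 3.554e+5 + 360.62*I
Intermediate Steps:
E(X) = -5 + X
H(S) = 3*I*√2 (H(S) = √(-21 + 3) = √(-18) = 3*I*√2)
355398 + 85*H(E(0/(-2) + 2/4)) = 355398 + 85*(3*I*√2) = 355398 + 255*I*√2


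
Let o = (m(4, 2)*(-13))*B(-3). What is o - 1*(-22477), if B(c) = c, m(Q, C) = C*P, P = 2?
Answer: 22633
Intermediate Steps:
m(Q, C) = 2*C (m(Q, C) = C*2 = 2*C)
o = 156 (o = ((2*2)*(-13))*(-3) = (4*(-13))*(-3) = -52*(-3) = 156)
o - 1*(-22477) = 156 - 1*(-22477) = 156 + 22477 = 22633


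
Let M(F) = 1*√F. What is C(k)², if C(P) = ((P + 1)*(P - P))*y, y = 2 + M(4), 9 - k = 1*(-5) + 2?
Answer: 0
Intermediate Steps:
k = 12 (k = 9 - (1*(-5) + 2) = 9 - (-5 + 2) = 9 - 1*(-3) = 9 + 3 = 12)
M(F) = √F
y = 4 (y = 2 + √4 = 2 + 2 = 4)
C(P) = 0 (C(P) = ((P + 1)*(P - P))*4 = ((1 + P)*0)*4 = 0*4 = 0)
C(k)² = 0² = 0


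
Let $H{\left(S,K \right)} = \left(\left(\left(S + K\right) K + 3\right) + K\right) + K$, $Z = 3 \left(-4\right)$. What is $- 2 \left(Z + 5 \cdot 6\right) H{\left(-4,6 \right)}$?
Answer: $-972$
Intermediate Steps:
$Z = -12$
$H{\left(S,K \right)} = 3 + 2 K + K \left(K + S\right)$ ($H{\left(S,K \right)} = \left(\left(\left(K + S\right) K + 3\right) + K\right) + K = \left(\left(K \left(K + S\right) + 3\right) + K\right) + K = \left(\left(3 + K \left(K + S\right)\right) + K\right) + K = \left(3 + K + K \left(K + S\right)\right) + K = 3 + 2 K + K \left(K + S\right)$)
$- 2 \left(Z + 5 \cdot 6\right) H{\left(-4,6 \right)} = - 2 \left(-12 + 5 \cdot 6\right) \left(3 + 6^{2} + 2 \cdot 6 + 6 \left(-4\right)\right) = - 2 \left(-12 + 30\right) \left(3 + 36 + 12 - 24\right) = \left(-2\right) 18 \cdot 27 = \left(-36\right) 27 = -972$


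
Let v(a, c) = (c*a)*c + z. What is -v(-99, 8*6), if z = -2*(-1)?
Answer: 228094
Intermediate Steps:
z = 2
v(a, c) = 2 + a*c**2 (v(a, c) = (c*a)*c + 2 = (a*c)*c + 2 = a*c**2 + 2 = 2 + a*c**2)
-v(-99, 8*6) = -(2 - 99*(8*6)**2) = -(2 - 99*48**2) = -(2 - 99*2304) = -(2 - 228096) = -1*(-228094) = 228094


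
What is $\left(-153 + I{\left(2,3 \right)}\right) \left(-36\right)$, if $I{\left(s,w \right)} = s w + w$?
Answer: $5184$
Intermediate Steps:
$I{\left(s,w \right)} = w + s w$
$\left(-153 + I{\left(2,3 \right)}\right) \left(-36\right) = \left(-153 + 3 \left(1 + 2\right)\right) \left(-36\right) = \left(-153 + 3 \cdot 3\right) \left(-36\right) = \left(-153 + 9\right) \left(-36\right) = \left(-144\right) \left(-36\right) = 5184$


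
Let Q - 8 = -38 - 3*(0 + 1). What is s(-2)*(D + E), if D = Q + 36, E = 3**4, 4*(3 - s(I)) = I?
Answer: 294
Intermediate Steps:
Q = -33 (Q = 8 + (-38 - 3*(0 + 1)) = 8 + (-38 - 3*1) = 8 + (-38 - 3) = 8 - 41 = -33)
s(I) = 3 - I/4
E = 81
D = 3 (D = -33 + 36 = 3)
s(-2)*(D + E) = (3 - 1/4*(-2))*(3 + 81) = (3 + 1/2)*84 = (7/2)*84 = 294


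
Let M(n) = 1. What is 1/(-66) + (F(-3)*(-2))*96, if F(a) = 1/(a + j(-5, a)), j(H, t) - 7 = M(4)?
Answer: -12677/330 ≈ -38.415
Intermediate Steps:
j(H, t) = 8 (j(H, t) = 7 + 1 = 8)
F(a) = 1/(8 + a) (F(a) = 1/(a + 8) = 1/(8 + a))
1/(-66) + (F(-3)*(-2))*96 = 1/(-66) + (-2/(8 - 3))*96 = -1/66 + (-2/5)*96 = -1/66 + ((1/5)*(-2))*96 = -1/66 - 2/5*96 = -1/66 - 192/5 = -12677/330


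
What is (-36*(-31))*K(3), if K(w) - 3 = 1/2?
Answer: 3906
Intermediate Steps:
K(w) = 7/2 (K(w) = 3 + 1/2 = 7/2)
(-36*(-31))*K(3) = -36*(-31)*(7/2) = 1116*(7/2) = 3906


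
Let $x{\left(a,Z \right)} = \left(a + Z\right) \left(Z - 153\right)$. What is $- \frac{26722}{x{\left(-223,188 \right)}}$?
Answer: $\frac{26722}{1225} \approx 21.814$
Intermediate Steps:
$x{\left(a,Z \right)} = \left(-153 + Z\right) \left(Z + a\right)$ ($x{\left(a,Z \right)} = \left(Z + a\right) \left(-153 + Z\right) = \left(-153 + Z\right) \left(Z + a\right)$)
$- \frac{26722}{x{\left(-223,188 \right)}} = - \frac{26722}{188^{2} - 28764 - -34119 + 188 \left(-223\right)} = - \frac{26722}{35344 - 28764 + 34119 - 41924} = - \frac{26722}{-1225} = \left(-26722\right) \left(- \frac{1}{1225}\right) = \frac{26722}{1225}$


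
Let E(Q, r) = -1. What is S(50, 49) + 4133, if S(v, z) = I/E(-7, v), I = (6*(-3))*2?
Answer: 4169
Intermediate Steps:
I = -36 (I = -18*2 = -36)
S(v, z) = 36 (S(v, z) = -36/(-1) = -36*(-1) = 36)
S(50, 49) + 4133 = 36 + 4133 = 4169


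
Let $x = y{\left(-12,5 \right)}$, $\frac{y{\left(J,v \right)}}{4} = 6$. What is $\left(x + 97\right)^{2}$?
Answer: $14641$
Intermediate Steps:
$y{\left(J,v \right)} = 24$ ($y{\left(J,v \right)} = 4 \cdot 6 = 24$)
$x = 24$
$\left(x + 97\right)^{2} = \left(24 + 97\right)^{2} = 121^{2} = 14641$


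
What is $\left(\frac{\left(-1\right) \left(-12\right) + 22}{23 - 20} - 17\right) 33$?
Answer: $-187$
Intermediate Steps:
$\left(\frac{\left(-1\right) \left(-12\right) + 22}{23 - 20} - 17\right) 33 = \left(\frac{12 + 22}{3} - 17\right) 33 = \left(34 \cdot \frac{1}{3} - 17\right) 33 = \left(\frac{34}{3} - 17\right) 33 = \left(- \frac{17}{3}\right) 33 = -187$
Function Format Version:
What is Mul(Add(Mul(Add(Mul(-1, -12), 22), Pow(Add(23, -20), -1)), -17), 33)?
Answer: -187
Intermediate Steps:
Mul(Add(Mul(Add(Mul(-1, -12), 22), Pow(Add(23, -20), -1)), -17), 33) = Mul(Add(Mul(Add(12, 22), Pow(3, -1)), -17), 33) = Mul(Add(Mul(34, Rational(1, 3)), -17), 33) = Mul(Add(Rational(34, 3), -17), 33) = Mul(Rational(-17, 3), 33) = -187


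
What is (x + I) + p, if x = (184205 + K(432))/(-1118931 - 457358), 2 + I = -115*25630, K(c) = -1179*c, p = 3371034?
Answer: 667687972321/1576289 ≈ 4.2358e+5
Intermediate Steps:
I = -2947452 (I = -2 - 115*25630 = -2 - 2947450 = -2947452)
x = 325123/1576289 (x = (184205 - 1179*432)/(-1118931 - 457358) = (184205 - 509328)/(-1576289) = -325123*(-1/1576289) = 325123/1576289 ≈ 0.20626)
(x + I) + p = (325123/1576289 - 2947452) + 3371034 = -4646035840505/1576289 + 3371034 = 667687972321/1576289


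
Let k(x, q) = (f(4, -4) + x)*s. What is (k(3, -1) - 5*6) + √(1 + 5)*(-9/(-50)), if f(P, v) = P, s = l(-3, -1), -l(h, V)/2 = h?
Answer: 12 + 9*√6/50 ≈ 12.441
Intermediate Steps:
l(h, V) = -2*h
s = 6 (s = -2*(-3) = 6)
k(x, q) = 24 + 6*x (k(x, q) = (4 + x)*6 = 24 + 6*x)
(k(3, -1) - 5*6) + √(1 + 5)*(-9/(-50)) = ((24 + 6*3) - 5*6) + √(1 + 5)*(-9/(-50)) = ((24 + 18) - 30) + √6*(-9*(-1/50)) = (42 - 30) + √6*(9/50) = 12 + 9*√6/50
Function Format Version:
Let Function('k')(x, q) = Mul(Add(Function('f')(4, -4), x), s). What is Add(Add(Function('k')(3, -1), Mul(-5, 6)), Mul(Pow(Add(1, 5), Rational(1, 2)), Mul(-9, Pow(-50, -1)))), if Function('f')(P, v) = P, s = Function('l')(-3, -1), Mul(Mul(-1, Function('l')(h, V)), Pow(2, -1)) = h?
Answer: Add(12, Mul(Rational(9, 50), Pow(6, Rational(1, 2)))) ≈ 12.441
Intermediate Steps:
Function('l')(h, V) = Mul(-2, h)
s = 6 (s = Mul(-2, -3) = 6)
Function('k')(x, q) = Add(24, Mul(6, x)) (Function('k')(x, q) = Mul(Add(4, x), 6) = Add(24, Mul(6, x)))
Add(Add(Function('k')(3, -1), Mul(-5, 6)), Mul(Pow(Add(1, 5), Rational(1, 2)), Mul(-9, Pow(-50, -1)))) = Add(Add(Add(24, Mul(6, 3)), Mul(-5, 6)), Mul(Pow(Add(1, 5), Rational(1, 2)), Mul(-9, Pow(-50, -1)))) = Add(Add(Add(24, 18), -30), Mul(Pow(6, Rational(1, 2)), Mul(-9, Rational(-1, 50)))) = Add(Add(42, -30), Mul(Pow(6, Rational(1, 2)), Rational(9, 50))) = Add(12, Mul(Rational(9, 50), Pow(6, Rational(1, 2))))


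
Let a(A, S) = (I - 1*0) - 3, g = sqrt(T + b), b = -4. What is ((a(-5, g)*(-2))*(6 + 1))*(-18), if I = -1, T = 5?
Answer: -1008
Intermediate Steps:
g = 1 (g = sqrt(5 - 4) = sqrt(1) = 1)
a(A, S) = -4 (a(A, S) = (-1 - 1*0) - 3 = (-1 + 0) - 3 = -1 - 3 = -4)
((a(-5, g)*(-2))*(6 + 1))*(-18) = ((-4*(-2))*(6 + 1))*(-18) = (8*7)*(-18) = 56*(-18) = -1008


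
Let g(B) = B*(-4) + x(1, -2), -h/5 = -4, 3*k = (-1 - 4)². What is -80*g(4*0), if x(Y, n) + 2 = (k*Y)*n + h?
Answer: -320/3 ≈ -106.67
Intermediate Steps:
k = 25/3 (k = (-1 - 4)²/3 = (⅓)*(-5)² = (⅓)*25 = 25/3 ≈ 8.3333)
h = 20 (h = -5*(-4) = 20)
x(Y, n) = 18 + 25*Y*n/3 (x(Y, n) = -2 + ((25*Y/3)*n + 20) = -2 + (25*Y*n/3 + 20) = -2 + (20 + 25*Y*n/3) = 18 + 25*Y*n/3)
g(B) = 4/3 - 4*B (g(B) = B*(-4) + (18 + (25/3)*1*(-2)) = -4*B + (18 - 50/3) = -4*B + 4/3 = 4/3 - 4*B)
-80*g(4*0) = -80*(4/3 - 16*0) = -80*(4/3 - 4*0) = -80*(4/3 + 0) = -80*4/3 = -320/3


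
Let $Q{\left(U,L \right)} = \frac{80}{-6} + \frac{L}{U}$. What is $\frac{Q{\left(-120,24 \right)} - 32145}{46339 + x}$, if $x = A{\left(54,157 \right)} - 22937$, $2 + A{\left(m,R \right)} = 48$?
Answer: $- \frac{241189}{175860} \approx -1.3715$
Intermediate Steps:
$Q{\left(U,L \right)} = - \frac{40}{3} + \frac{L}{U}$ ($Q{\left(U,L \right)} = 80 \left(- \frac{1}{6}\right) + \frac{L}{U} = - \frac{40}{3} + \frac{L}{U}$)
$A{\left(m,R \right)} = 46$ ($A{\left(m,R \right)} = -2 + 48 = 46$)
$x = -22891$ ($x = 46 - 22937 = -22891$)
$\frac{Q{\left(-120,24 \right)} - 32145}{46339 + x} = \frac{\left(- \frac{40}{3} + \frac{24}{-120}\right) - 32145}{46339 - 22891} = \frac{\left(- \frac{40}{3} + 24 \left(- \frac{1}{120}\right)\right) - 32145}{23448} = \left(\left(- \frac{40}{3} - \frac{1}{5}\right) - 32145\right) \frac{1}{23448} = \left(- \frac{203}{15} - 32145\right) \frac{1}{23448} = \left(- \frac{482378}{15}\right) \frac{1}{23448} = - \frac{241189}{175860}$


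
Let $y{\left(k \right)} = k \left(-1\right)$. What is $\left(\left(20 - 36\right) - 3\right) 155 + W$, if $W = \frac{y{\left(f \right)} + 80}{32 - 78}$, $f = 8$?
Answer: $- \frac{67771}{23} \approx -2946.6$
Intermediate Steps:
$y{\left(k \right)} = - k$
$W = - \frac{36}{23}$ ($W = \frac{\left(-1\right) 8 + 80}{32 - 78} = \frac{-8 + 80}{-46} = 72 \left(- \frac{1}{46}\right) = - \frac{36}{23} \approx -1.5652$)
$\left(\left(20 - 36\right) - 3\right) 155 + W = \left(\left(20 - 36\right) - 3\right) 155 - \frac{36}{23} = \left(-16 - 3\right) 155 - \frac{36}{23} = \left(-19\right) 155 - \frac{36}{23} = -2945 - \frac{36}{23} = - \frac{67771}{23}$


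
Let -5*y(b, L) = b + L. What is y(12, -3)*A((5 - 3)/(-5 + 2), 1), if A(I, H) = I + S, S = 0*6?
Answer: 6/5 ≈ 1.2000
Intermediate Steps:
S = 0
y(b, L) = -L/5 - b/5 (y(b, L) = -(b + L)/5 = -(L + b)/5 = -L/5 - b/5)
A(I, H) = I (A(I, H) = I + 0 = I)
y(12, -3)*A((5 - 3)/(-5 + 2), 1) = (-⅕*(-3) - ⅕*12)*((5 - 3)/(-5 + 2)) = (⅗ - 12/5)*(2/(-3)) = -18*(-1)/(5*3) = -9/5*(-⅔) = 6/5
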